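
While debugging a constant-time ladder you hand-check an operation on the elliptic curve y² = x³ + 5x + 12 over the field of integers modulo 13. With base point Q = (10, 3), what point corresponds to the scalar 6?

(7, 0)

Repeated addition: build up to 6Q.
2Q: tangent at (10, 3): λ = (3·10² + 5)/(2·3) ≡ 6/6. 6⁻¹ ≡ 11 (mod 13), so λ ≡ 6·11 ≡ 1.
  x = λ² - 10 - 10 = 1 - 20 ≡ 7; y = λ·(10 - 7) - 3 ≡ 0. → (7, 0)
3Q: (7, 0) + (10, 3). λ = (3 - 0)/(10 - 7) ≡ 3/3 mod 13. 3⁻¹ ≡ 9 (mod 13) since 3·9 = 27 ≡ 1, so λ ≡ 1.
  x = λ² - 7 - 10 = 1 - 17 ≡ 10; y = λ·(7 - 10) - 0 ≡ 10. → (10, 10)
4Q: (10, 10) + (10, 3): same x and y₁ ≡ -y₂, so the sum is 𝒪.
5Q: 𝒪 + (10, 3) = (10, 3) (identity).
6Q: tangent at (10, 3): λ = (3·10² + 5)/(2·3) ≡ 6/6. 6⁻¹ ≡ 11 (mod 13), so λ ≡ 6·11 ≡ 1.
  x = λ² - 10 - 10 = 1 - 20 ≡ 7; y = λ·(10 - 7) - 3 ≡ 0. → (7, 0)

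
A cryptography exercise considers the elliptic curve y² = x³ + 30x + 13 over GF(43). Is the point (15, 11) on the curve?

no

y² = 11² ≡ 35; x³ + 30x + 13 = 3838 ≡ 11 (mod 43). 35 ≠ 11.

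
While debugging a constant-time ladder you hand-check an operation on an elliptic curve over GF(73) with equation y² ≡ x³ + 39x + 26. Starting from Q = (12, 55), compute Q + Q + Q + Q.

Repeated addition: build up to 4Q.
2Q: tangent at (12, 55): λ = (3·12² + 39)/(2·55) ≡ 33/37. 37⁻¹ ≡ 2 (mod 73) since 37·2 = 74 ≡ 1, so λ ≡ 33·2 ≡ 66.
  x = λ² - 12 - 12 = 4356 - 24 ≡ 25; y = λ·(12 - 25) - 55 ≡ 36. → (25, 36)
3Q: (25, 36) + (12, 55). λ = (55 - 36)/(12 - 25) ≡ 19/60 mod 73. 60⁻¹ ≡ 28 (mod 73), so λ ≡ 21.
  x = λ² - 25 - 12 = 441 - 37 ≡ 39; y = λ·(25 - 39) - 36 ≡ 35. → (39, 35)
4Q: (39, 35) + (12, 55). λ = (55 - 35)/(12 - 39) ≡ 20/46 mod 73. 46⁻¹ ≡ 27 (mod 73) since 46·27 = 1242 ≡ 1, so λ ≡ 29.
  x = λ² - 39 - 12 = 841 - 51 ≡ 60; y = λ·(39 - 60) - 35 ≡ 13. → (60, 13)

(60, 13)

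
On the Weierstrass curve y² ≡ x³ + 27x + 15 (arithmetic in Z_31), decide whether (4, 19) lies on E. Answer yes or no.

y² = 19² ≡ 20; x³ + 27x + 15 = 187 ≡ 1 (mod 31). 20 ≠ 1.

no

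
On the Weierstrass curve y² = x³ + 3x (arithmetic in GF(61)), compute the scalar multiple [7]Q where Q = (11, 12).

Repeated addition: build up to 7Q.
2Q: tangent at (11, 12): λ = (3·11² + 3)/(2·12) ≡ 0/24. 24⁻¹ ≡ 28 (mod 61), so λ ≡ 0·28 ≡ 0.
  x = λ² - 11 - 11 = 0 - 22 ≡ 39; y = λ·(11 - 39) - 12 ≡ 49. → (39, 49)
3Q: (39, 49) + (11, 12). λ = (12 - 49)/(11 - 39) ≡ 24/33 mod 61. 33⁻¹ ≡ 37 (mod 61), so λ ≡ 34.
  x = λ² - 39 - 11 = 1156 - 50 ≡ 8; y = λ·(39 - 8) - 49 ≡ 29. → (8, 29)
4Q: (8, 29) + (11, 12). λ = (12 - 29)/(11 - 8) ≡ 44/3 mod 61. 3⁻¹ ≡ 41 (mod 61), so λ ≡ 35.
  x = λ² - 8 - 11 = 1225 - 19 ≡ 47; y = λ·(8 - 47) - 29 ≡ 9. → (47, 9)
5Q: (47, 9) + (11, 12). λ = (12 - 9)/(11 - 47) ≡ 3/25 mod 61. 25⁻¹ ≡ 22 (mod 61), so λ ≡ 5.
  x = λ² - 47 - 11 = 25 - 58 ≡ 28; y = λ·(47 - 28) - 9 ≡ 25. → (28, 25)
6Q: (28, 25) + (11, 12). λ = (12 - 25)/(11 - 28) ≡ 48/44 mod 61. 44⁻¹ ≡ 43 (mod 61) since 44·43 = 1892 ≡ 1, so λ ≡ 51.
  x = λ² - 28 - 11 = 2601 - 39 ≡ 0; y = λ·(28 - 0) - 25 ≡ 0. → (0, 0)
7Q: (0, 0) + (11, 12). λ = (12 - 0)/(11 - 0) ≡ 12/11 mod 61. 11⁻¹ ≡ 50 (mod 61), so λ ≡ 51.
  x = λ² - 0 - 11 = 2601 - 11 ≡ 28; y = λ·(0 - 28) - 0 ≡ 36. → (28, 36)

(28, 36)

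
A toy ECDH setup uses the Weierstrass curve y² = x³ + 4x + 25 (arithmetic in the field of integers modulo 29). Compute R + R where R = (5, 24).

tangent at (5, 24): λ = (3·5² + 4)/(2·24) ≡ 21/19. 19⁻¹ ≡ 26 (mod 29) since 19·26 = 494 ≡ 1, so λ ≡ 21·26 ≡ 24.
  x = λ² - 5 - 5 = 576 - 10 ≡ 15; y = λ·(5 - 15) - 24 ≡ 26. → (15, 26)

(15, 26)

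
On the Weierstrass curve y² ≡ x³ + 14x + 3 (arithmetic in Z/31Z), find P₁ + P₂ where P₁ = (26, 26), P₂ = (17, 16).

(21, 14)

(26, 26) + (17, 16). λ = (16 - 26)/(17 - 26) ≡ 21/22 mod 31. 22⁻¹ ≡ 24 (mod 31) since 22·24 = 528 ≡ 1, so λ ≡ 8.
  x = λ² - 26 - 17 = 64 - 43 ≡ 21; y = λ·(26 - 21) - 26 ≡ 14. → (21, 14)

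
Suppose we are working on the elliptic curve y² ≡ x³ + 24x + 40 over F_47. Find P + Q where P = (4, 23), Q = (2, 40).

(31, 42)

(4, 23) + (2, 40). λ = (40 - 23)/(2 - 4) ≡ 17/45 mod 47. 45⁻¹ ≡ 23 (mod 47), so λ ≡ 15.
  x = λ² - 4 - 2 = 225 - 6 ≡ 31; y = λ·(4 - 31) - 23 ≡ 42. → (31, 42)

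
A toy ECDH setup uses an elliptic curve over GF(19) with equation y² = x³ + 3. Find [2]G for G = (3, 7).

tangent at (3, 7): λ = (3·3² + 0)/(2·7) ≡ 8/14. 14⁻¹ ≡ 15 (mod 19) since 14·15 = 210 ≡ 1, so λ ≡ 8·15 ≡ 6.
  x = λ² - 3 - 3 = 36 - 6 ≡ 11; y = λ·(3 - 11) - 7 ≡ 2. → (11, 2)

(11, 2)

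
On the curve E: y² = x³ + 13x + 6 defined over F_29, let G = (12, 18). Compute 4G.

(5, 15)

Repeated addition: build up to 4G.
2G: tangent at (12, 18): λ = (3·12² + 13)/(2·18) ≡ 10/7. 7⁻¹ ≡ 25 (mod 29) since 7·25 = 175 ≡ 1, so λ ≡ 10·25 ≡ 18.
  x = λ² - 12 - 12 = 324 - 24 ≡ 10; y = λ·(12 - 10) - 18 ≡ 18. → (10, 18)
3G: (10, 18) + (12, 18). λ = (18 - 18)/(12 - 10) ≡ 0/2 mod 29. 2⁻¹ ≡ 15 (mod 29) since 2·15 = 30 ≡ 1, so λ ≡ 0.
  x = λ² - 10 - 12 = 0 - 22 ≡ 7; y = λ·(10 - 7) - 18 ≡ 11. → (7, 11)
4G: (7, 11) + (12, 18). λ = (18 - 11)/(12 - 7) ≡ 7/5 mod 29. 5⁻¹ ≡ 6 (mod 29), so λ ≡ 13.
  x = λ² - 7 - 12 = 169 - 19 ≡ 5; y = λ·(7 - 5) - 11 ≡ 15. → (5, 15)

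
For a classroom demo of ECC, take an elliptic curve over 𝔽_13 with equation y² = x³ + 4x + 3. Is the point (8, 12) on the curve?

yes

y² = 12² ≡ 1; x³ + 4x + 3 = 547 ≡ 1 (mod 13). 1 = 1.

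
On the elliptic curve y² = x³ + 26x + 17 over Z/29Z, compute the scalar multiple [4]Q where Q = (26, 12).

Double-and-add on 4 = (100)₂. Start with Q = (26, 12) for the leading 1-bit.
double: tangent at (26, 12): λ = (3·26² + 26)/(2·12) ≡ 24/24. 24⁻¹ ≡ 23 (mod 29), so λ ≡ 24·23 ≡ 1.
  x = λ² - 26 - 26 = 1 - 52 ≡ 7; y = λ·(26 - 7) - 12 ≡ 7. → (7, 7)
double: tangent at (7, 7): λ = (3·7² + 26)/(2·7) ≡ 28/14. 14⁻¹ ≡ 27 (mod 29), so λ ≡ 28·27 ≡ 2.
  x = λ² - 7 - 7 = 4 - 14 ≡ 19; y = λ·(7 - 19) - 7 ≡ 27. → (19, 27)

(19, 27)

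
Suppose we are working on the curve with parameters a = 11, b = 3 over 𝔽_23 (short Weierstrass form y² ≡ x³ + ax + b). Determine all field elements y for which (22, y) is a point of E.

none

x³ + 11x + 3 = 10893 ≡ 14 (mod 23).
14 is a non-residue mod 23; no y exists.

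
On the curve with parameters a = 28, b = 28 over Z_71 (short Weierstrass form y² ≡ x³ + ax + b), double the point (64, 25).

(44, 45)

tangent at (64, 25): λ = (3·64² + 28)/(2·25) ≡ 33/50. 50⁻¹ ≡ 27 (mod 71), so λ ≡ 33·27 ≡ 39.
  x = λ² - 64 - 64 = 1521 - 128 ≡ 44; y = λ·(64 - 44) - 25 ≡ 45. → (44, 45)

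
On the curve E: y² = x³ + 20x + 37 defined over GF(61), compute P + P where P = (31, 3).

tangent at (31, 3): λ = (3·31² + 20)/(2·3) ≡ 36/6. 6⁻¹ ≡ 51 (mod 61), so λ ≡ 36·51 ≡ 6.
  x = λ² - 31 - 31 = 36 - 62 ≡ 35; y = λ·(31 - 35) - 3 ≡ 34. → (35, 34)

(35, 34)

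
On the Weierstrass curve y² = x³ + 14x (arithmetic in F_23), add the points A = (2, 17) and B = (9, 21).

(2, 6)

(2, 17) + (9, 21). λ = (21 - 17)/(9 - 2) ≡ 4/7 mod 23. 7⁻¹ ≡ 10 (mod 23) since 7·10 = 70 ≡ 1, so λ ≡ 17.
  x = λ² - 2 - 9 = 289 - 11 ≡ 2; y = λ·(2 - 2) - 17 ≡ 6. → (2, 6)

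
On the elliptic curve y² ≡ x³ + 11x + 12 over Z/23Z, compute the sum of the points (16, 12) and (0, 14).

(16, 11)

(16, 12) + (0, 14). λ = (14 - 12)/(0 - 16) ≡ 2/7 mod 23. 7⁻¹ ≡ 10 (mod 23) since 7·10 = 70 ≡ 1, so λ ≡ 20.
  x = λ² - 16 - 0 = 400 - 16 ≡ 16; y = λ·(16 - 16) - 12 ≡ 11. → (16, 11)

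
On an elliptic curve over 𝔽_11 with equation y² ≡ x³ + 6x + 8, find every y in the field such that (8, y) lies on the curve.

x³ + 6x + 8 = 568 ≡ 7 (mod 11).
7 is a non-residue mod 11; no y exists.

none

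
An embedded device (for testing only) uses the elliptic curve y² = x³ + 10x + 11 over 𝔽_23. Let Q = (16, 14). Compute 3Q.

Repeated addition: build up to 3Q.
2Q: tangent at (16, 14): λ = (3·16² + 10)/(2·14) ≡ 19/5. 5⁻¹ ≡ 14 (mod 23) since 5·14 = 70 ≡ 1, so λ ≡ 19·14 ≡ 13.
  x = λ² - 16 - 16 = 169 - 32 ≡ 22; y = λ·(16 - 22) - 14 ≡ 0. → (22, 0)
3Q: (22, 0) + (16, 14). λ = (14 - 0)/(16 - 22) ≡ 14/17 mod 23. 17⁻¹ ≡ 19 (mod 23), so λ ≡ 13.
  x = λ² - 22 - 16 = 169 - 38 ≡ 16; y = λ·(22 - 16) - 0 ≡ 9. → (16, 9)

(16, 9)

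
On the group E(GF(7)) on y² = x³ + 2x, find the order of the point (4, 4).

2P: tangent at (4, 4): λ = (3·4² + 2)/(2·4) ≡ 1/1. 1⁻¹ ≡ 1 (mod 7), so λ ≡ 1·1 ≡ 1.
  x = λ² - 4 - 4 = 1 - 8 ≡ 0; y = λ·(4 - 0) - 4 ≡ 0. → (0, 0)
3P: (0, 0) + (4, 4). λ = (4 - 0)/(4 - 0) ≡ 4/4 mod 7. 4⁻¹ ≡ 2 (mod 7), so λ ≡ 1.
  x = λ² - 0 - 4 = 1 - 4 ≡ 4; y = λ·(0 - 4) - 0 ≡ 3. → (4, 3)
4P: (4, 3) + (4, 4): same x and y₁ ≡ -y₂, so the sum is the point at infinity.
4P = the point at infinity, so the order is 4.

4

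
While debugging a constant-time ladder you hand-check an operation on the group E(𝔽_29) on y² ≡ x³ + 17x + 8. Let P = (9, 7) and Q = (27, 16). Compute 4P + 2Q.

(15, 19)

First 4P:
Double-and-add on 4 = (100)₂. Start with P = (9, 7) for the leading 1-bit.
double: tangent at (9, 7): λ = (3·9² + 17)/(2·7) ≡ 28/14. 14⁻¹ ≡ 27 (mod 29), so λ ≡ 28·27 ≡ 2.
  x = λ² - 9 - 9 = 4 - 18 ≡ 15; y = λ·(9 - 15) - 7 ≡ 10. → (15, 10)
double: tangent at (15, 10): λ = (3·15² + 17)/(2·10) ≡ 25/20. 20⁻¹ ≡ 16 (mod 29), so λ ≡ 25·16 ≡ 23.
  x = λ² - 15 - 15 = 529 - 30 ≡ 6; y = λ·(15 - 6) - 10 ≡ 23. → (6, 23)
4P = (6, 23).
Next 2Q:
Repeated addition: build up to 2Q.
2Q: tangent at (27, 16): λ = (3·27² + 17)/(2·16) ≡ 0/3. 3⁻¹ ≡ 10 (mod 29) since 3·10 = 30 ≡ 1, so λ ≡ 0·10 ≡ 0.
  x = λ² - 27 - 27 = 0 - 54 ≡ 4; y = λ·(27 - 4) - 16 ≡ 13. → (4, 13)
2Q = (4, 13).
Finally 4P + 2Q:
(6, 23) + (4, 13). λ = (13 - 23)/(4 - 6) ≡ 19/27 mod 29. 27⁻¹ ≡ 14 (mod 29) since 27·14 = 378 ≡ 1, so λ ≡ 5.
  x = λ² - 6 - 4 = 25 - 10 ≡ 15; y = λ·(6 - 15) - 23 ≡ 19. → (15, 19)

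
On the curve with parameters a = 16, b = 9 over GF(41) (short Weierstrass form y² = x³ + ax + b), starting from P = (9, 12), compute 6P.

Repeated addition: build up to 6P.
2P: tangent at (9, 12): λ = (3·9² + 16)/(2·12) ≡ 13/24. 24⁻¹ ≡ 12 (mod 41) since 24·12 = 288 ≡ 1, so λ ≡ 13·12 ≡ 33.
  x = λ² - 9 - 9 = 1089 - 18 ≡ 5; y = λ·(9 - 5) - 12 ≡ 38. → (5, 38)
3P: (5, 38) + (9, 12). λ = (12 - 38)/(9 - 5) ≡ 15/4 mod 41. 4⁻¹ ≡ 31 (mod 41), so λ ≡ 14.
  x = λ² - 5 - 9 = 196 - 14 ≡ 18; y = λ·(5 - 18) - 38 ≡ 26. → (18, 26)
4P: (18, 26) + (9, 12). λ = (12 - 26)/(9 - 18) ≡ 27/32 mod 41. 32⁻¹ ≡ 9 (mod 41), so λ ≡ 38.
  x = λ² - 18 - 9 = 1444 - 27 ≡ 23; y = λ·(18 - 23) - 26 ≡ 30. → (23, 30)
5P: (23, 30) + (9, 12). λ = (12 - 30)/(9 - 23) ≡ 23/27 mod 41. 27⁻¹ ≡ 38 (mod 41), so λ ≡ 13.
  x = λ² - 23 - 9 = 169 - 32 ≡ 14; y = λ·(23 - 14) - 30 ≡ 5. → (14, 5)
6P: (14, 5) + (9, 12). λ = (12 - 5)/(9 - 14) ≡ 7/36 mod 41. 36⁻¹ ≡ 8 (mod 41), so λ ≡ 15.
  x = λ² - 14 - 9 = 225 - 23 ≡ 38; y = λ·(14 - 38) - 5 ≡ 4. → (38, 4)

(38, 4)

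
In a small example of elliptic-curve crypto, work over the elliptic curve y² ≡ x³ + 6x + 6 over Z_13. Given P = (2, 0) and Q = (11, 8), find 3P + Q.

(4, 4)

First 3P:
Repeated addition: build up to 3P.
2P: (2, 0) + (2, 0): same x and y₁ ≡ -y₂, so the sum is 𝒪.
3P: 𝒪 + (2, 0) = (2, 0) (identity).
3P = (2, 0).
Finally 3P + Q:
(2, 0) + (11, 8). λ = (8 - 0)/(11 - 2) ≡ 8/9 mod 13. 9⁻¹ ≡ 3 (mod 13) since 9·3 = 27 ≡ 1, so λ ≡ 11.
  x = λ² - 2 - 11 = 121 - 13 ≡ 4; y = λ·(2 - 4) - 0 ≡ 4. → (4, 4)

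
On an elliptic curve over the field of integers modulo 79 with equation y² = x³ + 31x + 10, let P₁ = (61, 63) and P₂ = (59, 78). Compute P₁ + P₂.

(61, 63) + (59, 78). λ = (78 - 63)/(59 - 61) ≡ 15/77 mod 79. 77⁻¹ ≡ 39 (mod 79) since 77·39 = 3003 ≡ 1, so λ ≡ 32.
  x = λ² - 61 - 59 = 1024 - 120 ≡ 35; y = λ·(61 - 35) - 63 ≡ 58. → (35, 58)

(35, 58)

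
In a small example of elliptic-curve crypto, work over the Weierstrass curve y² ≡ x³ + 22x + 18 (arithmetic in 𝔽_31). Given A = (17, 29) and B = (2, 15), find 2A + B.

First 2A:
Repeated addition: build up to 2A.
2A: tangent at (17, 29): λ = (3·17² + 22)/(2·29) ≡ 21/27. 27⁻¹ ≡ 23 (mod 31), so λ ≡ 21·23 ≡ 18.
  x = λ² - 17 - 17 = 324 - 34 ≡ 11; y = λ·(17 - 11) - 29 ≡ 17. → (11, 17)
2A = (11, 17).
Finally 2A + B:
(11, 17) + (2, 15). λ = (15 - 17)/(2 - 11) ≡ 29/22 mod 31. 22⁻¹ ≡ 24 (mod 31) since 22·24 = 528 ≡ 1, so λ ≡ 14.
  x = λ² - 11 - 2 = 196 - 13 ≡ 28; y = λ·(11 - 28) - 17 ≡ 24. → (28, 24)

(28, 24)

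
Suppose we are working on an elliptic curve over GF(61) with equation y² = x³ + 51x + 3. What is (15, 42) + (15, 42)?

tangent at (15, 42): λ = (3·15² + 51)/(2·42) ≡ 55/23. 23⁻¹ ≡ 8 (mod 61), so λ ≡ 55·8 ≡ 13.
  x = λ² - 15 - 15 = 169 - 30 ≡ 17; y = λ·(15 - 17) - 42 ≡ 54. → (17, 54)

(17, 54)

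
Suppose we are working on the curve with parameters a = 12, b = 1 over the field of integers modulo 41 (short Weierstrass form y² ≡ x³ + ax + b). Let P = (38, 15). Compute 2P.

(4, 21)

tangent at (38, 15): λ = (3·38² + 12)/(2·15) ≡ 39/30. 30⁻¹ ≡ 26 (mod 41) since 30·26 = 780 ≡ 1, so λ ≡ 39·26 ≡ 30.
  x = λ² - 38 - 38 = 900 - 76 ≡ 4; y = λ·(38 - 4) - 15 ≡ 21. → (4, 21)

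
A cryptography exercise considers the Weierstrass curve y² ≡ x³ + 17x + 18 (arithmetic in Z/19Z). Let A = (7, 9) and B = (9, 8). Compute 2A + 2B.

(3, 18)

First 2A:
Repeated addition: build up to 2A.
2A: tangent at (7, 9): λ = (3·7² + 17)/(2·9) ≡ 12/18. 18⁻¹ ≡ 18 (mod 19), so λ ≡ 12·18 ≡ 7.
  x = λ² - 7 - 7 = 49 - 14 ≡ 16; y = λ·(7 - 16) - 9 ≡ 4. → (16, 4)
2A = (16, 4).
Next 2B:
Repeated addition: build up to 2B.
2B: tangent at (9, 8): λ = (3·9² + 17)/(2·8) ≡ 13/16. 16⁻¹ ≡ 6 (mod 19) since 16·6 = 96 ≡ 1, so λ ≡ 13·6 ≡ 2.
  x = λ² - 9 - 9 = 4 - 18 ≡ 5; y = λ·(9 - 5) - 8 ≡ 0. → (5, 0)
2B = (5, 0).
Finally 2A + 2B:
(16, 4) + (5, 0). λ = (0 - 4)/(5 - 16) ≡ 15/8 mod 19. 8⁻¹ ≡ 12 (mod 19) since 8·12 = 96 ≡ 1, so λ ≡ 9.
  x = λ² - 16 - 5 = 81 - 21 ≡ 3; y = λ·(16 - 3) - 4 ≡ 18. → (3, 18)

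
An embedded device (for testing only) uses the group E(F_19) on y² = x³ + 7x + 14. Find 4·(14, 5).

Write Q = (14, 5).
Double-and-add on 4 = (100)₂. Start with Q = (14, 5) for the leading 1-bit.
double: tangent at (14, 5): λ = (3·14² + 7)/(2·5) ≡ 6/10. 10⁻¹ ≡ 2 (mod 19), so λ ≡ 6·2 ≡ 12.
  x = λ² - 14 - 14 = 144 - 28 ≡ 2; y = λ·(14 - 2) - 5 ≡ 6. → (2, 6)
double: tangent at (2, 6): λ = (3·2² + 7)/(2·6) ≡ 0/12. 12⁻¹ ≡ 8 (mod 19), so λ ≡ 0·8 ≡ 0.
  x = λ² - 2 - 2 = 0 - 4 ≡ 15; y = λ·(2 - 15) - 6 ≡ 13. → (15, 13)

(15, 13)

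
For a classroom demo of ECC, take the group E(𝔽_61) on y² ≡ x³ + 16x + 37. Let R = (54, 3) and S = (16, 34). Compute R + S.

(7, 2)

(54, 3) + (16, 34). λ = (34 - 3)/(16 - 54) ≡ 31/23 mod 61. 23⁻¹ ≡ 8 (mod 61), so λ ≡ 4.
  x = λ² - 54 - 16 = 16 - 70 ≡ 7; y = λ·(54 - 7) - 3 ≡ 2. → (7, 2)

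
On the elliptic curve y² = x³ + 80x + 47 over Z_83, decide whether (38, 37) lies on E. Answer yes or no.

no

y² = 37² ≡ 41; x³ + 80x + 47 = 57959 ≡ 25 (mod 83). 41 ≠ 25.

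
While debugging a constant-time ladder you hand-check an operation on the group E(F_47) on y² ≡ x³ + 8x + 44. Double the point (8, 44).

tangent at (8, 44): λ = (3·8² + 8)/(2·44) ≡ 12/41. 41⁻¹ ≡ 39 (mod 47), so λ ≡ 12·39 ≡ 45.
  x = λ² - 8 - 8 = 2025 - 16 ≡ 35; y = λ·(8 - 35) - 44 ≡ 10. → (35, 10)

(35, 10)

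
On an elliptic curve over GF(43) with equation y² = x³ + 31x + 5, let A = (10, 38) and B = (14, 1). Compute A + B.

(10, 38) + (14, 1). λ = (1 - 38)/(14 - 10) ≡ 6/4 mod 43. 4⁻¹ ≡ 11 (mod 43) since 4·11 = 44 ≡ 1, so λ ≡ 23.
  x = λ² - 10 - 14 = 529 - 24 ≡ 32; y = λ·(10 - 32) - 38 ≡ 15. → (32, 15)

(32, 15)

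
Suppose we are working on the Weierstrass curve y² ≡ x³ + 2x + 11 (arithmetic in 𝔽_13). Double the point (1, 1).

tangent at (1, 1): λ = (3·1² + 2)/(2·1) ≡ 5/2. 2⁻¹ ≡ 7 (mod 13) since 2·7 = 14 ≡ 1, so λ ≡ 5·7 ≡ 9.
  x = λ² - 1 - 1 = 81 - 2 ≡ 1; y = λ·(1 - 1) - 1 ≡ 12. → (1, 12)

(1, 12)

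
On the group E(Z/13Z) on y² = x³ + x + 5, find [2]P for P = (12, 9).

tangent at (12, 9): λ = (3·12² + 1)/(2·9) ≡ 4/5. 5⁻¹ ≡ 8 (mod 13), so λ ≡ 4·8 ≡ 6.
  x = λ² - 12 - 12 = 36 - 24 ≡ 12; y = λ·(12 - 12) - 9 ≡ 4. → (12, 4)

(12, 4)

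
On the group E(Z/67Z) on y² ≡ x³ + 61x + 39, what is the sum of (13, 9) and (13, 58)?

O

The two points share x = 13 and their y-coordinates satisfy 9 + 58 ≡ 0 (mod 67), so they are inverses. Their sum is the point at infinity.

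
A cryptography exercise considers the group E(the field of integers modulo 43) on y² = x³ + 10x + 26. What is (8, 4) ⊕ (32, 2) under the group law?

(8, 4) + (32, 2). λ = (2 - 4)/(32 - 8) ≡ 41/24 mod 43. 24⁻¹ ≡ 9 (mod 43), so λ ≡ 25.
  x = λ² - 8 - 32 = 625 - 40 ≡ 26; y = λ·(8 - 26) - 4 ≡ 19. → (26, 19)

(26, 19)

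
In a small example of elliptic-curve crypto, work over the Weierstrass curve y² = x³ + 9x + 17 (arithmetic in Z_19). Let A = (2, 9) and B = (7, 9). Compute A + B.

(10, 10)

(2, 9) + (7, 9). λ = (9 - 9)/(7 - 2) ≡ 0/5 mod 19. 5⁻¹ ≡ 4 (mod 19) since 5·4 = 20 ≡ 1, so λ ≡ 0.
  x = λ² - 2 - 7 = 0 - 9 ≡ 10; y = λ·(2 - 10) - 9 ≡ 10. → (10, 10)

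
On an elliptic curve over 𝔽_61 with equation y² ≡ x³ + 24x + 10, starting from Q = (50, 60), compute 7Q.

Double-and-add on 7 = (111)₂. Start with Q = (50, 60) for the leading 1-bit.
double: tangent at (50, 60): λ = (3·50² + 24)/(2·60) ≡ 21/59. 59⁻¹ ≡ 30 (mod 61), so λ ≡ 21·30 ≡ 20.
  x = λ² - 50 - 50 = 400 - 100 ≡ 56; y = λ·(50 - 56) - 60 ≡ 3. → (56, 3)
add Q: (56, 3) + (50, 60). λ = (60 - 3)/(50 - 56) ≡ 57/55 mod 61. 55⁻¹ ≡ 10 (mod 61), so λ ≡ 21.
  x = λ² - 56 - 50 = 441 - 106 ≡ 30; y = λ·(56 - 30) - 3 ≡ 55. → (30, 55)
double: tangent at (30, 55): λ = (3·30² + 24)/(2·55) ≡ 40/49. 49⁻¹ ≡ 5 (mod 61), so λ ≡ 40·5 ≡ 17.
  x = λ² - 30 - 30 = 289 - 60 ≡ 46; y = λ·(30 - 46) - 55 ≡ 39. → (46, 39)
add Q: (46, 39) + (50, 60). λ = (60 - 39)/(50 - 46) ≡ 21/4 mod 61. 4⁻¹ ≡ 46 (mod 61), so λ ≡ 51.
  x = λ² - 46 - 50 = 2601 - 96 ≡ 4; y = λ·(46 - 4) - 39 ≡ 29. → (4, 29)

(4, 29)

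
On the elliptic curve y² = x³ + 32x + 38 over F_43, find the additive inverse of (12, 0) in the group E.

(12, 0)

-(12, 0) = (12, -0 mod 43) = (12, 0).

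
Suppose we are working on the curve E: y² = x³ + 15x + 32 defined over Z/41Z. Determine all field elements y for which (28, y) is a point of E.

x³ + 15x + 32 = 22404 ≡ 18 (mod 41).
Square roots of 18 mod 41: 10 and 31 (since 10² = 100 ≡ 18).

10, 31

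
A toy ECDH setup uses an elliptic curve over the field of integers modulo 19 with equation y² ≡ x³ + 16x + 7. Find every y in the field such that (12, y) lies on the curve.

none

x³ + 16x + 7 = 1927 ≡ 8 (mod 19).
8 is a non-residue mod 19; no y exists.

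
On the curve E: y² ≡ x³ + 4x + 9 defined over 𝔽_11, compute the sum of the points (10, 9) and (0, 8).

(10, 9) + (0, 8). λ = (8 - 9)/(0 - 10) ≡ 10/1 mod 11. 1⁻¹ ≡ 1 (mod 11), so λ ≡ 10.
  x = λ² - 10 - 0 = 100 - 10 ≡ 2; y = λ·(10 - 2) - 9 ≡ 5. → (2, 5)

(2, 5)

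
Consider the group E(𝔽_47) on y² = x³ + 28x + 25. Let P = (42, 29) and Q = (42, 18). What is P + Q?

O

The two points share x = 42 and their y-coordinates satisfy 29 + 18 ≡ 0 (mod 47), so they are inverses. Their sum is 𝒪.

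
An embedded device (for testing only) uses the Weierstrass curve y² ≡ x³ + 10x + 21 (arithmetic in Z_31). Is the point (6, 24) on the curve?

y² = 24² ≡ 18; x³ + 10x + 21 = 297 ≡ 18 (mod 31). 18 = 18.

yes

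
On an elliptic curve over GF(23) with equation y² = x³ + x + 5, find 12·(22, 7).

Write Q = (22, 7).
Double-and-add on 12 = (1100)₂. Start with Q = (22, 7) for the leading 1-bit.
double: tangent at (22, 7): λ = (3·22² + 1)/(2·7) ≡ 4/14. 14⁻¹ ≡ 5 (mod 23) since 14·5 = 70 ≡ 1, so λ ≡ 4·5 ≡ 20.
  x = λ² - 22 - 22 = 400 - 44 ≡ 11; y = λ·(22 - 11) - 7 ≡ 6. → (11, 6)
add Q: (11, 6) + (22, 7). λ = (7 - 6)/(22 - 11) ≡ 1/11 mod 23. 11⁻¹ ≡ 21 (mod 23) since 11·21 = 231 ≡ 1, so λ ≡ 21.
  x = λ² - 11 - 22 = 441 - 33 ≡ 17; y = λ·(11 - 17) - 6 ≡ 6. → (17, 6)
double: tangent at (17, 6): λ = (3·17² + 1)/(2·6) ≡ 17/12. 12⁻¹ ≡ 2 (mod 23) since 12·2 = 24 ≡ 1, so λ ≡ 17·2 ≡ 11.
  x = λ² - 17 - 17 = 121 - 34 ≡ 18; y = λ·(17 - 18) - 6 ≡ 6. → (18, 6)
double: tangent at (18, 6): λ = (3·18² + 1)/(2·6) ≡ 7/12. 12⁻¹ ≡ 2 (mod 23), so λ ≡ 7·2 ≡ 14.
  x = λ² - 18 - 18 = 196 - 36 ≡ 22; y = λ·(18 - 22) - 6 ≡ 7. → (22, 7)

(22, 7)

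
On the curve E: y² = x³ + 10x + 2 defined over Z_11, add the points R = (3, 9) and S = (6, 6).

(3, 2)

(3, 9) + (6, 6). λ = (6 - 9)/(6 - 3) ≡ 8/3 mod 11. 3⁻¹ ≡ 4 (mod 11), so λ ≡ 10.
  x = λ² - 3 - 6 = 100 - 9 ≡ 3; y = λ·(3 - 3) - 9 ≡ 2. → (3, 2)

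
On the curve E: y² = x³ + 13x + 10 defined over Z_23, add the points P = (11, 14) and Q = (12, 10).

(16, 6)

(11, 14) + (12, 10). λ = (10 - 14)/(12 - 11) ≡ 19/1 mod 23. 1⁻¹ ≡ 1 (mod 23), so λ ≡ 19.
  x = λ² - 11 - 12 = 361 - 23 ≡ 16; y = λ·(11 - 16) - 14 ≡ 6. → (16, 6)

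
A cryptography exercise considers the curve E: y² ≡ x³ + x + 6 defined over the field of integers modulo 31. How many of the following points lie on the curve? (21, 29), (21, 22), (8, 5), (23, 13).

(21, 29): 29² ≡ 4, rhs ≡ 19 → off.
(21, 22): 22² ≡ 19, rhs ≡ 19 → on.
(8, 5): 5² ≡ 25, rhs ≡ 30 → off.
(23, 13): 13² ≡ 14, rhs ≡ 13 → off.

1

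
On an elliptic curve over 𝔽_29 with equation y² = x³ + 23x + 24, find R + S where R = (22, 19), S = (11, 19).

(22, 19) + (11, 19). λ = (19 - 19)/(11 - 22) ≡ 0/18 mod 29. 18⁻¹ ≡ 21 (mod 29) since 18·21 = 378 ≡ 1, so λ ≡ 0.
  x = λ² - 22 - 11 = 0 - 33 ≡ 25; y = λ·(22 - 25) - 19 ≡ 10. → (25, 10)

(25, 10)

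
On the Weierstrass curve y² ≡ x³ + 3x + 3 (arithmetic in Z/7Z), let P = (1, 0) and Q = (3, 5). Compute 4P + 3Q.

First 4P:
Double-and-add on 4 = (100)₂. Start with P = (1, 0) for the leading 1-bit.
double: (1, 0) + (1, 0): same x and y₁ ≡ -y₂, so the sum is O.
double: O + O = O (identity).
4P = O.
Next 3Q:
Repeated addition: build up to 3Q.
2Q: tangent at (3, 5): λ = (3·3² + 3)/(2·5) ≡ 2/3. 3⁻¹ ≡ 5 (mod 7) since 3·5 = 15 ≡ 1, so λ ≡ 2·5 ≡ 3.
  x = λ² - 3 - 3 = 9 - 6 ≡ 3; y = λ·(3 - 3) - 5 ≡ 2. → (3, 2)
3Q: (3, 2) + (3, 5): same x and y₁ ≡ -y₂, so the sum is O.
3Q = O.
Finally 4P + 3Q:
O + O = O (identity).

O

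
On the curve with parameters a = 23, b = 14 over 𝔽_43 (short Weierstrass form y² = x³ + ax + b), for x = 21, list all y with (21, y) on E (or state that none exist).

x³ + 23x + 14 = 9758 ≡ 40 (mod 43).
Square roots of 40 mod 43: 13 and 30 (since 13² = 169 ≡ 40).

13, 30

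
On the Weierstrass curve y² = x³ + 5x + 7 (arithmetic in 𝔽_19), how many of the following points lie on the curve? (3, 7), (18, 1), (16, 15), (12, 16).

(3, 7): 7² ≡ 11, rhs ≡ 11 → on.
(18, 1): 1² ≡ 1, rhs ≡ 1 → on.
(16, 15): 15² ≡ 16, rhs ≡ 3 → off.
(12, 16): 16² ≡ 9, rhs ≡ 9 → on.

3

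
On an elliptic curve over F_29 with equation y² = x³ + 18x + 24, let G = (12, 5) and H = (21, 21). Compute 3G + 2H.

First 3G:
Repeated addition: build up to 3G.
2G: tangent at (12, 5): λ = (3·12² + 18)/(2·5) ≡ 15/10. 10⁻¹ ≡ 3 (mod 29), so λ ≡ 15·3 ≡ 16.
  x = λ² - 12 - 12 = 256 - 24 ≡ 0; y = λ·(12 - 0) - 5 ≡ 13. → (0, 13)
3G: (0, 13) + (12, 5). λ = (5 - 13)/(12 - 0) ≡ 21/12 mod 29. 12⁻¹ ≡ 17 (mod 29), so λ ≡ 9.
  x = λ² - 0 - 12 = 81 - 12 ≡ 11; y = λ·(0 - 11) - 13 ≡ 4. → (11, 4)
3G = (11, 4).
Next 2H:
Repeated addition: build up to 2H.
2H: tangent at (21, 21): λ = (3·21² + 18)/(2·21) ≡ 7/13. 13⁻¹ ≡ 9 (mod 29) since 13·9 = 117 ≡ 1, so λ ≡ 7·9 ≡ 5.
  x = λ² - 21 - 21 = 25 - 42 ≡ 12; y = λ·(21 - 12) - 21 ≡ 24. → (12, 24)
2H = (12, 24).
Finally 3G + 2H:
(11, 4) + (12, 24). λ = (24 - 4)/(12 - 11) ≡ 20/1 mod 29. 1⁻¹ ≡ 1 (mod 29), so λ ≡ 20.
  x = λ² - 11 - 12 = 400 - 23 ≡ 0; y = λ·(11 - 0) - 4 ≡ 13. → (0, 13)

(0, 13)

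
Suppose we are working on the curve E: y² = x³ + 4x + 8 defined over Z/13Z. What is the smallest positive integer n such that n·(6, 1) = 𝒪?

2P: tangent at (6, 1): λ = (3·6² + 4)/(2·1) ≡ 8/2. 2⁻¹ ≡ 7 (mod 13) since 2·7 = 14 ≡ 1, so λ ≡ 8·7 ≡ 4.
  x = λ² - 6 - 6 = 16 - 12 ≡ 4; y = λ·(6 - 4) - 1 ≡ 7. → (4, 7)
3P: (4, 7) + (6, 1). λ = (1 - 7)/(6 - 4) ≡ 7/2 mod 13. 2⁻¹ ≡ 7 (mod 13), so λ ≡ 10.
  x = λ² - 4 - 6 = 100 - 10 ≡ 12; y = λ·(4 - 12) - 7 ≡ 4. → (12, 4)
4P: (12, 4) + (6, 1). λ = (1 - 4)/(6 - 12) ≡ 10/7 mod 13. 7⁻¹ ≡ 2 (mod 13), so λ ≡ 7.
  x = λ² - 12 - 6 = 49 - 18 ≡ 5; y = λ·(12 - 5) - 4 ≡ 6. → (5, 6)
5P: (5, 6) + (6, 1). λ = (1 - 6)/(6 - 5) ≡ 8/1 mod 13. 1⁻¹ ≡ 1 (mod 13) since 1·1 = 1 ≡ 1, so λ ≡ 8.
  x = λ² - 5 - 6 = 64 - 11 ≡ 1; y = λ·(5 - 1) - 6 ≡ 0. → (1, 0)
6P: (1, 0) + (6, 1). λ = (1 - 0)/(6 - 1) ≡ 1/5 mod 13. 5⁻¹ ≡ 8 (mod 13) since 5·8 = 40 ≡ 1, so λ ≡ 8.
  x = λ² - 1 - 6 = 64 - 7 ≡ 5; y = λ·(1 - 5) - 0 ≡ 7. → (5, 7)
7P: (5, 7) + (6, 1). λ = (1 - 7)/(6 - 5) ≡ 7/1 mod 13. 1⁻¹ ≡ 1 (mod 13) since 1·1 = 1 ≡ 1, so λ ≡ 7.
  x = λ² - 5 - 6 = 49 - 11 ≡ 12; y = λ·(5 - 12) - 7 ≡ 9. → (12, 9)
8P: (12, 9) + (6, 1). λ = (1 - 9)/(6 - 12) ≡ 5/7 mod 13. 7⁻¹ ≡ 2 (mod 13) since 7·2 = 14 ≡ 1, so λ ≡ 10.
  x = λ² - 12 - 6 = 100 - 18 ≡ 4; y = λ·(12 - 4) - 9 ≡ 6. → (4, 6)
9P: (4, 6) + (6, 1). λ = (1 - 6)/(6 - 4) ≡ 8/2 mod 13. 2⁻¹ ≡ 7 (mod 13), so λ ≡ 4.
  x = λ² - 4 - 6 = 16 - 10 ≡ 6; y = λ·(4 - 6) - 6 ≡ 12. → (6, 12)
10P: (6, 12) + (6, 1): same x and y₁ ≡ -y₂, so the sum is 𝒪.
10P = 𝒪, so the order is 10.

10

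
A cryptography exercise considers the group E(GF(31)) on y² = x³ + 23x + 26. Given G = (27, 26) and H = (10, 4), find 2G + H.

(6, 15)

First 2G:
Repeated addition: build up to 2G.
2G: tangent at (27, 26): λ = (3·27² + 23)/(2·26) ≡ 9/21. 21⁻¹ ≡ 3 (mod 31) since 21·3 = 63 ≡ 1, so λ ≡ 9·3 ≡ 27.
  x = λ² - 27 - 27 = 729 - 54 ≡ 24; y = λ·(27 - 24) - 26 ≡ 24. → (24, 24)
2G = (24, 24).
Finally 2G + H:
(24, 24) + (10, 4). λ = (4 - 24)/(10 - 24) ≡ 11/17 mod 31. 17⁻¹ ≡ 11 (mod 31), so λ ≡ 28.
  x = λ² - 24 - 10 = 784 - 34 ≡ 6; y = λ·(24 - 6) - 24 ≡ 15. → (6, 15)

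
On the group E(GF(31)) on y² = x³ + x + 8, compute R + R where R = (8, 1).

(4, 13)

tangent at (8, 1): λ = (3·8² + 1)/(2·1) ≡ 7/2. 2⁻¹ ≡ 16 (mod 31) since 2·16 = 32 ≡ 1, so λ ≡ 7·16 ≡ 19.
  x = λ² - 8 - 8 = 361 - 16 ≡ 4; y = λ·(8 - 4) - 1 ≡ 13. → (4, 13)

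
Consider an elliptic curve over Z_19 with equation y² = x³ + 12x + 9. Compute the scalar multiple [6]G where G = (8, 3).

Double-and-add on 6 = (110)₂. Start with G = (8, 3) for the leading 1-bit.
double: tangent at (8, 3): λ = (3·8² + 12)/(2·3) ≡ 14/6. 6⁻¹ ≡ 16 (mod 19) since 6·16 = 96 ≡ 1, so λ ≡ 14·16 ≡ 15.
  x = λ² - 8 - 8 = 225 - 16 ≡ 0; y = λ·(8 - 0) - 3 ≡ 3. → (0, 3)
add G: (0, 3) + (8, 3). λ = (3 - 3)/(8 - 0) ≡ 0/8 mod 19. 8⁻¹ ≡ 12 (mod 19), so λ ≡ 0.
  x = λ² - 0 - 8 = 0 - 8 ≡ 11; y = λ·(0 - 11) - 3 ≡ 16. → (11, 16)
double: tangent at (11, 16): λ = (3·11² + 12)/(2·16) ≡ 14/13. 13⁻¹ ≡ 3 (mod 19), so λ ≡ 14·3 ≡ 4.
  x = λ² - 11 - 11 = 16 - 22 ≡ 13; y = λ·(11 - 13) - 16 ≡ 14. → (13, 14)

(13, 14)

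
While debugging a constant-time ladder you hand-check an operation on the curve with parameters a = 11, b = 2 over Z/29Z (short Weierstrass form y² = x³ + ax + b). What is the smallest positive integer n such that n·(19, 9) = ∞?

7

2P: tangent at (19, 9): λ = (3·19² + 11)/(2·9) ≡ 21/18. 18⁻¹ ≡ 21 (mod 29), so λ ≡ 21·21 ≡ 6.
  x = λ² - 19 - 19 = 36 - 38 ≡ 27; y = λ·(19 - 27) - 9 ≡ 1. → (27, 1)
3P: (27, 1) + (19, 9). λ = (9 - 1)/(19 - 27) ≡ 8/21 mod 29. 21⁻¹ ≡ 18 (mod 29), so λ ≡ 28.
  x = λ² - 27 - 19 = 784 - 46 ≡ 13; y = λ·(27 - 13) - 1 ≡ 14. → (13, 14)
4P: (13, 14) + (19, 9). λ = (9 - 14)/(19 - 13) ≡ 24/6 mod 29. 6⁻¹ ≡ 5 (mod 29) since 6·5 = 30 ≡ 1, so λ ≡ 4.
  x = λ² - 13 - 19 = 16 - 32 ≡ 13; y = λ·(13 - 13) - 14 ≡ 15. → (13, 15)
5P: (13, 15) + (19, 9). λ = (9 - 15)/(19 - 13) ≡ 23/6 mod 29. 6⁻¹ ≡ 5 (mod 29) since 6·5 = 30 ≡ 1, so λ ≡ 28.
  x = λ² - 13 - 19 = 784 - 32 ≡ 27; y = λ·(13 - 27) - 15 ≡ 28. → (27, 28)
6P: (27, 28) + (19, 9). λ = (9 - 28)/(19 - 27) ≡ 10/21 mod 29. 21⁻¹ ≡ 18 (mod 29), so λ ≡ 6.
  x = λ² - 27 - 19 = 36 - 46 ≡ 19; y = λ·(27 - 19) - 28 ≡ 20. → (19, 20)
7P: (19, 20) + (19, 9): same x and y₁ ≡ -y₂, so the sum is ∞.
7P = ∞, so the order is 7.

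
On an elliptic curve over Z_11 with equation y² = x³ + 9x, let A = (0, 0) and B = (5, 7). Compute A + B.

(0, 0) + (5, 7). λ = (7 - 0)/(5 - 0) ≡ 7/5 mod 11. 5⁻¹ ≡ 9 (mod 11) since 5·9 = 45 ≡ 1, so λ ≡ 8.
  x = λ² - 0 - 5 = 64 - 5 ≡ 4; y = λ·(0 - 4) - 0 ≡ 1. → (4, 1)

(4, 1)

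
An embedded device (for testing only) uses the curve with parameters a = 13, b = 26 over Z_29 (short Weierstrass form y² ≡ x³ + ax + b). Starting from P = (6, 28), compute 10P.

Double-and-add on 10 = (1010)₂. Start with P = (6, 28) for the leading 1-bit.
double: tangent at (6, 28): λ = (3·6² + 13)/(2·28) ≡ 5/27. 27⁻¹ ≡ 14 (mod 29) since 27·14 = 378 ≡ 1, so λ ≡ 5·14 ≡ 12.
  x = λ² - 6 - 6 = 144 - 12 ≡ 16; y = λ·(6 - 16) - 28 ≡ 26. → (16, 26)
double: tangent at (16, 26): λ = (3·16² + 13)/(2·26) ≡ 27/23. 23⁻¹ ≡ 24 (mod 29), so λ ≡ 27·24 ≡ 10.
  x = λ² - 16 - 16 = 100 - 32 ≡ 10; y = λ·(16 - 10) - 26 ≡ 5. → (10, 5)
add P: (10, 5) + (6, 28). λ = (28 - 5)/(6 - 10) ≡ 23/25 mod 29. 25⁻¹ ≡ 7 (mod 29) since 25·7 = 175 ≡ 1, so λ ≡ 16.
  x = λ² - 10 - 6 = 256 - 16 ≡ 8; y = λ·(10 - 8) - 5 ≡ 27. → (8, 27)
double: tangent at (8, 27): λ = (3·8² + 13)/(2·27) ≡ 2/25. 25⁻¹ ≡ 7 (mod 29), so λ ≡ 2·7 ≡ 14.
  x = λ² - 8 - 8 = 196 - 16 ≡ 6; y = λ·(8 - 6) - 27 ≡ 1. → (6, 1)

(6, 1)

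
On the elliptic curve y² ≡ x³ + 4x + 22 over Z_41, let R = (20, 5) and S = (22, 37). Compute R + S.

(9, 7)

(20, 5) + (22, 37). λ = (37 - 5)/(22 - 20) ≡ 32/2 mod 41. 2⁻¹ ≡ 21 (mod 41), so λ ≡ 16.
  x = λ² - 20 - 22 = 256 - 42 ≡ 9; y = λ·(20 - 9) - 5 ≡ 7. → (9, 7)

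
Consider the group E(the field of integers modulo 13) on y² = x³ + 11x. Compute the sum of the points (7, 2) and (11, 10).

(7, 2) + (11, 10). λ = (10 - 2)/(11 - 7) ≡ 8/4 mod 13. 4⁻¹ ≡ 10 (mod 13) since 4·10 = 40 ≡ 1, so λ ≡ 2.
  x = λ² - 7 - 11 = 4 - 18 ≡ 12; y = λ·(7 - 12) - 2 ≡ 1. → (12, 1)

(12, 1)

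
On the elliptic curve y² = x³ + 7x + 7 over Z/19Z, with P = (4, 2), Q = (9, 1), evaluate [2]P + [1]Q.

First 2P:
Repeated addition: build up to 2P.
2P: tangent at (4, 2): λ = (3·4² + 7)/(2·2) ≡ 17/4. 4⁻¹ ≡ 5 (mod 19), so λ ≡ 17·5 ≡ 9.
  x = λ² - 4 - 4 = 81 - 8 ≡ 16; y = λ·(4 - 16) - 2 ≡ 4. → (16, 4)
2P = (16, 4).
Finally 2P + Q:
(16, 4) + (9, 1). λ = (1 - 4)/(9 - 16) ≡ 16/12 mod 19. 12⁻¹ ≡ 8 (mod 19), so λ ≡ 14.
  x = λ² - 16 - 9 = 196 - 25 ≡ 0; y = λ·(16 - 0) - 4 ≡ 11. → (0, 11)

(0, 11)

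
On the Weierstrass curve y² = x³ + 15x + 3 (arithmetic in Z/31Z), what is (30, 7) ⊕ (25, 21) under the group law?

(26, 19)

(30, 7) + (25, 21). λ = (21 - 7)/(25 - 30) ≡ 14/26 mod 31. 26⁻¹ ≡ 6 (mod 31), so λ ≡ 22.
  x = λ² - 30 - 25 = 484 - 55 ≡ 26; y = λ·(30 - 26) - 7 ≡ 19. → (26, 19)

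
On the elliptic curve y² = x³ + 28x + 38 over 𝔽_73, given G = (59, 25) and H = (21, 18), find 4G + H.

First 4G:
Repeated addition: build up to 4G.
2G: tangent at (59, 25): λ = (3·59² + 28)/(2·25) ≡ 32/50. 50⁻¹ ≡ 19 (mod 73) since 50·19 = 950 ≡ 1, so λ ≡ 32·19 ≡ 24.
  x = λ² - 59 - 59 = 576 - 118 ≡ 20; y = λ·(59 - 20) - 25 ≡ 35. → (20, 35)
3G: (20, 35) + (59, 25). λ = (25 - 35)/(59 - 20) ≡ 63/39 mod 73. 39⁻¹ ≡ 15 (mod 73), so λ ≡ 69.
  x = λ² - 20 - 59 = 4761 - 79 ≡ 10; y = λ·(20 - 10) - 35 ≡ 71. → (10, 71)
4G: (10, 71) + (59, 25). λ = (25 - 71)/(59 - 10) ≡ 27/49 mod 73. 49⁻¹ ≡ 3 (mod 73), so λ ≡ 8.
  x = λ² - 10 - 59 = 64 - 69 ≡ 68; y = λ·(10 - 68) - 71 ≡ 49. → (68, 49)
4G = (68, 49).
Finally 4G + H:
(68, 49) + (21, 18). λ = (18 - 49)/(21 - 68) ≡ 42/26 mod 73. 26⁻¹ ≡ 59 (mod 73), so λ ≡ 69.
  x = λ² - 68 - 21 = 4761 - 89 ≡ 0; y = λ·(68 - 0) - 49 ≡ 44. → (0, 44)

(0, 44)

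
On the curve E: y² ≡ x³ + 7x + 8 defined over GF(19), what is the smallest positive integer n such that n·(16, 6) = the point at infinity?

12

2P: tangent at (16, 6): λ = (3·16² + 7)/(2·6) ≡ 15/12. 12⁻¹ ≡ 8 (mod 19) since 12·8 = 96 ≡ 1, so λ ≡ 15·8 ≡ 6.
  x = λ² - 16 - 16 = 36 - 32 ≡ 4; y = λ·(16 - 4) - 6 ≡ 9. → (4, 9)
3P: (4, 9) + (16, 6). λ = (6 - 9)/(16 - 4) ≡ 16/12 mod 19. 12⁻¹ ≡ 8 (mod 19) since 12·8 = 96 ≡ 1, so λ ≡ 14.
  x = λ² - 4 - 16 = 196 - 20 ≡ 5; y = λ·(4 - 5) - 9 ≡ 15. → (5, 15)
4P: (5, 15) + (16, 6). λ = (6 - 15)/(16 - 5) ≡ 10/11 mod 19. 11⁻¹ ≡ 7 (mod 19), so λ ≡ 13.
  x = λ² - 5 - 16 = 169 - 21 ≡ 15; y = λ·(5 - 15) - 15 ≡ 7. → (15, 7)
5P: (15, 7) + (16, 6). λ = (6 - 7)/(16 - 15) ≡ 18/1 mod 19. 1⁻¹ ≡ 1 (mod 19) since 1·1 = 1 ≡ 1, so λ ≡ 18.
  x = λ² - 15 - 16 = 324 - 31 ≡ 8; y = λ·(15 - 8) - 7 ≡ 5. → (8, 5)
6P: (8, 5) + (16, 6). λ = (6 - 5)/(16 - 8) ≡ 1/8 mod 19. 8⁻¹ ≡ 12 (mod 19) since 8·12 = 96 ≡ 1, so λ ≡ 12.
  x = λ² - 8 - 16 = 144 - 24 ≡ 6; y = λ·(8 - 6) - 5 ≡ 0. → (6, 0)
7P: (6, 0) + (16, 6). λ = (6 - 0)/(16 - 6) ≡ 6/10 mod 19. 10⁻¹ ≡ 2 (mod 19), so λ ≡ 12.
  x = λ² - 6 - 16 = 144 - 22 ≡ 8; y = λ·(6 - 8) - 0 ≡ 14. → (8, 14)
8P: (8, 14) + (16, 6). λ = (6 - 14)/(16 - 8) ≡ 11/8 mod 19. 8⁻¹ ≡ 12 (mod 19) since 8·12 = 96 ≡ 1, so λ ≡ 18.
  x = λ² - 8 - 16 = 324 - 24 ≡ 15; y = λ·(8 - 15) - 14 ≡ 12. → (15, 12)
9P: (15, 12) + (16, 6). λ = (6 - 12)/(16 - 15) ≡ 13/1 mod 19. 1⁻¹ ≡ 1 (mod 19), so λ ≡ 13.
  x = λ² - 15 - 16 = 169 - 31 ≡ 5; y = λ·(15 - 5) - 12 ≡ 4. → (5, 4)
10P: (5, 4) + (16, 6). λ = (6 - 4)/(16 - 5) ≡ 2/11 mod 19. 11⁻¹ ≡ 7 (mod 19) since 11·7 = 77 ≡ 1, so λ ≡ 14.
  x = λ² - 5 - 16 = 196 - 21 ≡ 4; y = λ·(5 - 4) - 4 ≡ 10. → (4, 10)
11P: (4, 10) + (16, 6). λ = (6 - 10)/(16 - 4) ≡ 15/12 mod 19. 12⁻¹ ≡ 8 (mod 19), so λ ≡ 6.
  x = λ² - 4 - 16 = 36 - 20 ≡ 16; y = λ·(4 - 16) - 10 ≡ 13. → (16, 13)
12P: (16, 13) + (16, 6): same x and y₁ ≡ -y₂, so the sum is the point at infinity.
12P = the point at infinity, so the order is 12.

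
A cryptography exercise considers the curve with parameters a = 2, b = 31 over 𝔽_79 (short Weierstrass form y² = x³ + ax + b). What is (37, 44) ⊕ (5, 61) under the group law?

(46, 62)

(37, 44) + (5, 61). λ = (61 - 44)/(5 - 37) ≡ 17/47 mod 79. 47⁻¹ ≡ 37 (mod 79), so λ ≡ 76.
  x = λ² - 37 - 5 = 5776 - 42 ≡ 46; y = λ·(37 - 46) - 44 ≡ 62. → (46, 62)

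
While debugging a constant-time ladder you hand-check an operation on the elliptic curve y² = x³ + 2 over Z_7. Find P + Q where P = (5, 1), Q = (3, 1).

(6, 6)

(5, 1) + (3, 1). λ = (1 - 1)/(3 - 5) ≡ 0/5 mod 7. 5⁻¹ ≡ 3 (mod 7), so λ ≡ 0.
  x = λ² - 5 - 3 = 0 - 8 ≡ 6; y = λ·(5 - 6) - 1 ≡ 6. → (6, 6)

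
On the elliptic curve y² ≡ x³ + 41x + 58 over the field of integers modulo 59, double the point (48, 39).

tangent at (48, 39): λ = (3·48² + 41)/(2·39) ≡ 50/19. 19⁻¹ ≡ 28 (mod 59), so λ ≡ 50·28 ≡ 43.
  x = λ² - 48 - 48 = 1849 - 96 ≡ 42; y = λ·(48 - 42) - 39 ≡ 42. → (42, 42)

(42, 42)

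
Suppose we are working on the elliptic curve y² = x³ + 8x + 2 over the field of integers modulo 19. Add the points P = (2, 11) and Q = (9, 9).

(17, 15)

(2, 11) + (9, 9). λ = (9 - 11)/(9 - 2) ≡ 17/7 mod 19. 7⁻¹ ≡ 11 (mod 19), so λ ≡ 16.
  x = λ² - 2 - 9 = 256 - 11 ≡ 17; y = λ·(2 - 17) - 11 ≡ 15. → (17, 15)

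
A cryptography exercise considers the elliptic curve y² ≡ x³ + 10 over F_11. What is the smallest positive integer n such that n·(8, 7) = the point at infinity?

2P: tangent at (8, 7): λ = (3·8² + 0)/(2·7) ≡ 5/3. 3⁻¹ ≡ 4 (mod 11), so λ ≡ 5·4 ≡ 9.
  x = λ² - 8 - 8 = 81 - 16 ≡ 10; y = λ·(8 - 10) - 7 ≡ 8. → (10, 8)
3P: (10, 8) + (8, 7). λ = (7 - 8)/(8 - 10) ≡ 10/9 mod 11. 9⁻¹ ≡ 5 (mod 11), so λ ≡ 6.
  x = λ² - 10 - 8 = 36 - 18 ≡ 7; y = λ·(10 - 7) - 8 ≡ 10. → (7, 10)
4P: (7, 10) + (8, 7). λ = (7 - 10)/(8 - 7) ≡ 8/1 mod 11. 1⁻¹ ≡ 1 (mod 11) since 1·1 = 1 ≡ 1, so λ ≡ 8.
  x = λ² - 7 - 8 = 64 - 15 ≡ 5; y = λ·(7 - 5) - 10 ≡ 6. → (5, 6)
5P: (5, 6) + (8, 7). λ = (7 - 6)/(8 - 5) ≡ 1/3 mod 11. 3⁻¹ ≡ 4 (mod 11), so λ ≡ 4.
  x = λ² - 5 - 8 = 16 - 13 ≡ 3; y = λ·(5 - 3) - 6 ≡ 2. → (3, 2)
6P: (3, 2) + (8, 7). λ = (7 - 2)/(8 - 3) ≡ 5/5 mod 11. 5⁻¹ ≡ 9 (mod 11), so λ ≡ 1.
  x = λ² - 3 - 8 = 1 - 11 ≡ 1; y = λ·(3 - 1) - 2 ≡ 0. → (1, 0)
7P: (1, 0) + (8, 7). λ = (7 - 0)/(8 - 1) ≡ 7/7 mod 11. 7⁻¹ ≡ 8 (mod 11), so λ ≡ 1.
  x = λ² - 1 - 8 = 1 - 9 ≡ 3; y = λ·(1 - 3) - 0 ≡ 9. → (3, 9)
8P: (3, 9) + (8, 7). λ = (7 - 9)/(8 - 3) ≡ 9/5 mod 11. 5⁻¹ ≡ 9 (mod 11) since 5·9 = 45 ≡ 1, so λ ≡ 4.
  x = λ² - 3 - 8 = 16 - 11 ≡ 5; y = λ·(3 - 5) - 9 ≡ 5. → (5, 5)
9P: (5, 5) + (8, 7). λ = (7 - 5)/(8 - 5) ≡ 2/3 mod 11. 3⁻¹ ≡ 4 (mod 11), so λ ≡ 8.
  x = λ² - 5 - 8 = 64 - 13 ≡ 7; y = λ·(5 - 7) - 5 ≡ 1. → (7, 1)
10P: (7, 1) + (8, 7). λ = (7 - 1)/(8 - 7) ≡ 6/1 mod 11. 1⁻¹ ≡ 1 (mod 11) since 1·1 = 1 ≡ 1, so λ ≡ 6.
  x = λ² - 7 - 8 = 36 - 15 ≡ 10; y = λ·(7 - 10) - 1 ≡ 3. → (10, 3)
11P: (10, 3) + (8, 7). λ = (7 - 3)/(8 - 10) ≡ 4/9 mod 11. 9⁻¹ ≡ 5 (mod 11), so λ ≡ 9.
  x = λ² - 10 - 8 = 81 - 18 ≡ 8; y = λ·(10 - 8) - 3 ≡ 4. → (8, 4)
12P: (8, 4) + (8, 7): same x and y₁ ≡ -y₂, so the sum is the point at infinity.
12P = the point at infinity, so the order is 12.

12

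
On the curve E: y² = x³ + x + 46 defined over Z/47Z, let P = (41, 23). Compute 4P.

(2, 44)

Repeated addition: build up to 4P.
2P: tangent at (41, 23): λ = (3·41² + 1)/(2·23) ≡ 15/46. 46⁻¹ ≡ 46 (mod 47), so λ ≡ 15·46 ≡ 32.
  x = λ² - 41 - 41 = 1024 - 82 ≡ 2; y = λ·(41 - 2) - 23 ≡ 3. → (2, 3)
3P: (2, 3) + (41, 23). λ = (23 - 3)/(41 - 2) ≡ 20/39 mod 47. 39⁻¹ ≡ 41 (mod 47), so λ ≡ 21.
  x = λ² - 2 - 41 = 441 - 43 ≡ 22; y = λ·(2 - 22) - 3 ≡ 0. → (22, 0)
4P: (22, 0) + (41, 23). λ = (23 - 0)/(41 - 22) ≡ 23/19 mod 47. 19⁻¹ ≡ 5 (mod 47), so λ ≡ 21.
  x = λ² - 22 - 41 = 441 - 63 ≡ 2; y = λ·(22 - 2) - 0 ≡ 44. → (2, 44)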